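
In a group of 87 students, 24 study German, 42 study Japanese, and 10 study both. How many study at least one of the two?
|A∪B| = |A| + |B| - |A∩B| = 24 + 42 - 10 = 56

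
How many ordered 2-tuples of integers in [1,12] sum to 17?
Coefficient of x^17 in (x + x² + ... + x^12)^2. By inclusion-exclusion on dice exceeding 12: Σ_j (-1)^j C(2,j)·C(17-1-12j, 1) = C(2,0)·C(16,1) - C(2,1)·C(4,1) = 1·16 - 2·4 = 8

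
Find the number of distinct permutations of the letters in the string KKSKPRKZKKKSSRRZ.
16! / (3! × 1! × 2! × 3! × 7!) = 57657600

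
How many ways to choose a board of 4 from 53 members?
C(53,4) = 53!/(4!×49!) = 292825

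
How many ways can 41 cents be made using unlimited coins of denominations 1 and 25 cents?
Coefficient of x^41 in 1/(1-x^1) · 1/(1-x^25). Use j coins of 25 for j = 0..⌊41/25⌋ = 1, the rest in 1s: 1 + 1 = 2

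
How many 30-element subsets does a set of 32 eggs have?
C(32,30) = 32!/(30!×2!) = 496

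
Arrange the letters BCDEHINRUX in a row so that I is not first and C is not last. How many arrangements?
By inclusion-exclusion: 10! - 2×(10-1)! + (10-2)! = 3628800 - 725760 + 40320 = 2943360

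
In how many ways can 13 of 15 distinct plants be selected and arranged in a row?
P(15,13) = 15!/(15-13)! = 653837184000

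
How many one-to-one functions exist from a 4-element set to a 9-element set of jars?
P(9,4) = 9!/(9-4)! = 3024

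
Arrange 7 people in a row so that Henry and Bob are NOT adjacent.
Total - adjacent = 7! - (7-1)!×2 = 5040 - 1440 = 3600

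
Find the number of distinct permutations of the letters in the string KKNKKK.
6! / (1! × 5!) = 6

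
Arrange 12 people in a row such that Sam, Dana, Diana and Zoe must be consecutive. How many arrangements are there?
Treat the 4 as one block: (12-4+1)! × 4! = 362880 × 24 = 8709120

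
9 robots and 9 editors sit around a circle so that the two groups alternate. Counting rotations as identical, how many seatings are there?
Fix one of the robots: (9-1)! ways for the remaining robots, × 9! ways for the editors = 40320 × 362880 = 14631321600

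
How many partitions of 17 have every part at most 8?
Let r_j(i) = number of partitions of i into parts ≤ j, for i = 0..17. r_1(i) = 1 for all i; r_j(i) = r_{j-1}(i) + r_j(i-j). Rows j = 2..8: ≤2: 1 1 2 2 3 3 4 4 5 5 6 6 7 7 8 8 9 9; ≤3: 1 1 2 3 4 5 7 8 10 12 14 16 19 21 24 27 30 33; ≤4: 1 1 2 3 5 6 9 11 15 18 23 27 34 39 47 54 64 72; ≤5: 1 1 2 3 5 7 10 13 18 23 30 37 47 57 70 84 101 119; ≤6: 1 1 2 3 5 7 11 14 20 26 35 44 58 71 90 110 136 163; ≤7: 1 1 2 3 5 7 11 15 21 28 38 49 65 82 105 131 164 201; ≤8: 1 1 2 3 5 7 11 15 22 29 40 52 70 89 116 146 186 230. r_8(17) = 230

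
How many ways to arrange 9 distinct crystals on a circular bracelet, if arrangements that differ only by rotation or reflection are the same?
(9-1)!/2 = 40320/2 = 20160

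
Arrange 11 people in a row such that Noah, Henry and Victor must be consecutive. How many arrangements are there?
Treat the 3 as one block: (11-3+1)! × 3! = 362880 × 6 = 2177280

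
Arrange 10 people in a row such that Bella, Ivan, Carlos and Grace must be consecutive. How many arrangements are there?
Treat the 4 as one block: (10-4+1)! × 4! = 5040 × 24 = 120960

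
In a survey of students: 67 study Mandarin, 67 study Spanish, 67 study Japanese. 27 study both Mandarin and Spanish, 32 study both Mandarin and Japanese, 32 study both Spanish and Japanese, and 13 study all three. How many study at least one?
|A∪B∪C| = 67+67+67-27-32-32+13 = 123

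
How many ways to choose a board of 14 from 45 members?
C(45,14) = 45!/(14!×31!) = 166871334960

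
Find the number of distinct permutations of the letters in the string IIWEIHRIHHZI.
12! / (3! × 1! × 1! × 1! × 1! × 5!) = 665280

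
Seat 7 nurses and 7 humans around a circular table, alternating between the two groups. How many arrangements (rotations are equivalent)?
Fix one of the nurses: (7-1)! ways for the remaining nurses, × 7! ways for the humans = 720 × 5040 = 3628800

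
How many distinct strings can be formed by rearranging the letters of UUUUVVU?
7! / (5! × 2!) = 21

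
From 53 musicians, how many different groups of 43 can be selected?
C(53,43) = 53!/(43!×10!) = 19499099620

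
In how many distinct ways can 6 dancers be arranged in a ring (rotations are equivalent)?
Circular: fix one position, arrange the rest. (6-1)! = 120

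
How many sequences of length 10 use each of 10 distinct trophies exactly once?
10! = 3628800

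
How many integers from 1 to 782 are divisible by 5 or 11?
⌊782/5⌋ + ⌊782/11⌋ - ⌊782/55⌋ = 156 + 71 - 14 = 213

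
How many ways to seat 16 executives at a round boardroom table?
Circular: fix one position, arrange the rest. (16-1)! = 1307674368000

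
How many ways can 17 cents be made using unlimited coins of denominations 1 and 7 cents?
Coefficient of x^17 in 1/(1-x^1) · 1/(1-x^7). Use j coins of 7 for j = 0..⌊17/7⌋ = 2, the rest in 1s: 2 + 1 = 3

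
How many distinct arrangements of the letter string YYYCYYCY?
8! / (6! × 2!) = 28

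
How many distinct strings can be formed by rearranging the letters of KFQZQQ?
6! / (1! × 3! × 1! × 1!) = 120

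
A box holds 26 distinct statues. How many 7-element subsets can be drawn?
C(26,7) = 26!/(7!×19!) = 657800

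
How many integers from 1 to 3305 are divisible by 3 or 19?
⌊3305/3⌋ + ⌊3305/19⌋ - ⌊3305/57⌋ = 1101 + 173 - 57 = 1217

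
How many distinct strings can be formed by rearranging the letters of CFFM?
4! / (2! × 1! × 1!) = 12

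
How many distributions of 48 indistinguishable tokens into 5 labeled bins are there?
C(48+5-1, 5-1) = C(52, 4) = 270725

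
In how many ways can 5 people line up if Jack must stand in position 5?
Fix one position: (5-1)! = 24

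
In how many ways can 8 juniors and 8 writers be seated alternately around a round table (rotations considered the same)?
Fix one of the juniors: (8-1)! ways for the remaining juniors, × 8! ways for the writers = 5040 × 40320 = 203212800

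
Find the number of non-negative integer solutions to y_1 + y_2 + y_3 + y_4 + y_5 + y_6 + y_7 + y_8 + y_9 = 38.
C(38+9-1, 9-1) = C(46, 8) = 260932815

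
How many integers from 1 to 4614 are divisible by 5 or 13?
⌊4614/5⌋ + ⌊4614/13⌋ - ⌊4614/65⌋ = 922 + 354 - 70 = 1206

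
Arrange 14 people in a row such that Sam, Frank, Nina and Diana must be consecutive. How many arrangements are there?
Treat the 4 as one block: (14-4+1)! × 4! = 39916800 × 24 = 958003200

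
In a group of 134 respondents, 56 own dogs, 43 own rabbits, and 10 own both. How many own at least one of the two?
|A∪B| = |A| + |B| - |A∩B| = 56 + 43 - 10 = 89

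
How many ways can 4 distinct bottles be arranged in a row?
4! = 24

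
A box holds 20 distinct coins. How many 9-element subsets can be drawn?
C(20,9) = 20!/(9!×11!) = 167960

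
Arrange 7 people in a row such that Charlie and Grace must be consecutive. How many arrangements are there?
Treat the 2 as one block: (7-2+1)! × 2! = 720 × 2 = 1440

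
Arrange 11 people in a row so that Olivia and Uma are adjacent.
Treat as block: (11-1)! × 2! = 3628800 × 2 = 7257600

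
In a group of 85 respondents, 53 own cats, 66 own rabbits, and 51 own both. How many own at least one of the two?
|A∪B| = |A| + |B| - |A∩B| = 53 + 66 - 51 = 68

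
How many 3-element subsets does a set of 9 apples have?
C(9,3) = 9!/(3!×6!) = 84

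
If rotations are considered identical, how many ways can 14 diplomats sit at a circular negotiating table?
Circular: fix one position, arrange the rest. (14-1)! = 6227020800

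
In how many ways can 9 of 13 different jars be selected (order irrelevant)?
C(13,9) = 13!/(9!×4!) = 715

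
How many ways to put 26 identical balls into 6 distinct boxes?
C(26+6-1, 6-1) = C(31, 5) = 169911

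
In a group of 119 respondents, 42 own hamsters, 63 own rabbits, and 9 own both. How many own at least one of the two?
|A∪B| = |A| + |B| - |A∩B| = 42 + 63 - 9 = 96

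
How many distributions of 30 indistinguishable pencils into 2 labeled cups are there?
C(30+2-1, 2-1) = C(31, 1) = 31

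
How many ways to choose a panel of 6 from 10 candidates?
C(10,6) = 10!/(6!×4!) = 210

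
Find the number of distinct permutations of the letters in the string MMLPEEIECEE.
11! / (1! × 1! × 5! × 2! × 1! × 1!) = 166320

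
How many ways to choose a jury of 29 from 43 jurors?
C(43,29) = 43!/(29!×14!) = 78378960360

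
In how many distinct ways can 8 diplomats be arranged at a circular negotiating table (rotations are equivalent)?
Circular: fix one position, arrange the rest. (8-1)! = 5040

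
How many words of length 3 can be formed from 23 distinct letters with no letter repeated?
P(23,3) = 23!/(23-3)! = 10626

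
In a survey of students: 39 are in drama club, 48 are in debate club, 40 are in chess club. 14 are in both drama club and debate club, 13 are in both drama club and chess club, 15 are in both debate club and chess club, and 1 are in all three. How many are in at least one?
|A∪B∪C| = 39+48+40-14-13-15+1 = 86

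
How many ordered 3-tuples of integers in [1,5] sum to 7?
Coefficient of x^7 in (x + x² + ... + x^5)^3. By inclusion-exclusion on dice exceeding 5: Σ_j (-1)^j C(3,j)·C(7-1-5j, 2) = C(3,0)·C(6,2) = 1·15 = 15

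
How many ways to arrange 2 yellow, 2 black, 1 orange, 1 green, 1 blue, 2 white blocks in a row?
9! / (2! × 2! × 1! × 1! × 1! × 2!) = 45360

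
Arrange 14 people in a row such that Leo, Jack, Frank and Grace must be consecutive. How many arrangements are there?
Treat the 4 as one block: (14-4+1)! × 4! = 39916800 × 24 = 958003200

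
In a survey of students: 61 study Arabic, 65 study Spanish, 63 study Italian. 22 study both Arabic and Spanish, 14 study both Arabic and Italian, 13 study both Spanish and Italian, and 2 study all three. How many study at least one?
|A∪B∪C| = 61+65+63-22-14-13+2 = 142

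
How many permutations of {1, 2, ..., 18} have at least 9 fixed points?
Exactly j fixed points: C(18,j)·!(18-j); sum over j ≥ 9 (derangement numbers via !m = (m-1)·(!(m-1) + !(m-2)): !0..!9 = 1, 0, 1, 2, 9, 44, 265, 1854, 14833, 133496). Σ_{j=9}^{18} C(18,j)·!(18-j) = C(18,9)·!9 + C(18,10)·!8 + C(18,11)·!7 + C(18,12)·!6 + C(18,13)·!5 + C(18,14)·!4 + C(18,15)·!3 + C(18,16)·!2 + C(18,17)·!1 + C(18,18)·!0 = 48620·133496 + 43758·14833 + 31824·1854 + 18564·265 + 8568·44 + 3060·9 + 816·2 + 153·1 + 18·0 + 1·1 = 7203965408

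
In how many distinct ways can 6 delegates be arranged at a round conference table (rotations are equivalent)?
Circular: fix one position, arrange the rest. (6-1)! = 120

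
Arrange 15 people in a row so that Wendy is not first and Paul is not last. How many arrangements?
By inclusion-exclusion: 15! - 2×(15-1)! + (15-2)! = 1307674368000 - 174356582400 + 6227020800 = 1139544806400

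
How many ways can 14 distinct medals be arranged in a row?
14! = 87178291200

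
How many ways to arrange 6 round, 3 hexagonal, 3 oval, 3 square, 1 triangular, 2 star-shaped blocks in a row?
18! / (6! × 3! × 3! × 3! × 1! × 2!) = 20583763200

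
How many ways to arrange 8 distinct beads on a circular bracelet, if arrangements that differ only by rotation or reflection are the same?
(8-1)!/2 = 5040/2 = 2520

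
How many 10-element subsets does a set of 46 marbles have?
C(46,10) = 46!/(10!×36!) = 4076350421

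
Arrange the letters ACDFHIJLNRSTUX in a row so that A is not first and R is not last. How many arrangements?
By inclusion-exclusion: 14! - 2×(14-1)! + (14-2)! = 87178291200 - 12454041600 + 479001600 = 75203251200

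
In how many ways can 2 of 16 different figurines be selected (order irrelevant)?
C(16,2) = 16!/(2!×14!) = 120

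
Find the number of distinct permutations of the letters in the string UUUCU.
5! / (1! × 4!) = 5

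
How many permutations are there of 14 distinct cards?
14! = 87178291200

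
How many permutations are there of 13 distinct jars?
13! = 6227020800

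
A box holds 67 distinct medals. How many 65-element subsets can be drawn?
C(67,65) = 67!/(65!×2!) = 2211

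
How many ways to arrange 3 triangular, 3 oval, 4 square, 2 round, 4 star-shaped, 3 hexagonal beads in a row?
19! / (3! × 3! × 4! × 2! × 4! × 3!) = 488864376000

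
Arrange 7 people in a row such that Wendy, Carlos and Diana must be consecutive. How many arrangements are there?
Treat the 3 as one block: (7-3+1)! × 3! = 120 × 6 = 720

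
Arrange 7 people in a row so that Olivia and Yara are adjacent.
Treat as block: (7-1)! × 2! = 720 × 2 = 1440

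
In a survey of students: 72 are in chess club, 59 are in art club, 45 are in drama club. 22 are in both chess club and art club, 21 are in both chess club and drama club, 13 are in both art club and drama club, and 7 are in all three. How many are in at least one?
|A∪B∪C| = 72+59+45-22-21-13+7 = 127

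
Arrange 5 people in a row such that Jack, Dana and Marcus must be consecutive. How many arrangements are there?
Treat the 3 as one block: (5-3+1)! × 3! = 6 × 6 = 36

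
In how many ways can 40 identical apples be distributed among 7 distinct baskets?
C(40+7-1, 7-1) = C(46, 6) = 9366819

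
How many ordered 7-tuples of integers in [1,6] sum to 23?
Coefficient of x^23 in (x + x² + ... + x^6)^7. By inclusion-exclusion on dice exceeding 6: Σ_j (-1)^j C(7,j)·C(23-1-6j, 6) = C(7,0)·C(22,6) - C(7,1)·C(16,6) + C(7,2)·C(10,6) = 1·74613 - 7·8008 + 21·210 = 22967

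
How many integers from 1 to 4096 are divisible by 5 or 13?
⌊4096/5⌋ + ⌊4096/13⌋ - ⌊4096/65⌋ = 819 + 315 - 63 = 1071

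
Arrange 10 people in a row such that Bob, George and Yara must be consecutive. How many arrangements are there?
Treat the 3 as one block: (10-3+1)! × 3! = 40320 × 6 = 241920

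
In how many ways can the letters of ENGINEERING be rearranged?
11! / (3! × 3! × 2! × 2! × 1!) = 277200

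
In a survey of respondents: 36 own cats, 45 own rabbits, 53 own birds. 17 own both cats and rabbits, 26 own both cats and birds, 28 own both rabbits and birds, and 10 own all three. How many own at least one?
|A∪B∪C| = 36+45+53-17-26-28+10 = 73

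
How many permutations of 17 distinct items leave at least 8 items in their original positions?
Exactly j fixed points: C(17,j)·!(17-j); sum over j ≥ 8 (derangement numbers via !m = (m-1)·(!(m-1) + !(m-2)): !0..!9 = 1, 0, 1, 2, 9, 44, 265, 1854, 14833, 133496). Σ_{j=8}^{17} C(17,j)·!(17-j) = C(17,8)·!9 + C(17,9)·!8 + C(17,10)·!7 + C(17,11)·!6 + C(17,12)·!5 + C(17,13)·!4 + C(17,14)·!3 + C(17,15)·!2 + C(17,16)·!1 + C(17,17)·!0 = 24310·133496 + 24310·14833 + 19448·1854 + 12376·265 + 6188·44 + 2380·9 + 680·2 + 136·1 + 17·0 + 1·1 = 3645509411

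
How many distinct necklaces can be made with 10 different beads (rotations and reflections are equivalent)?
(10-1)!/2 = 362880/2 = 181440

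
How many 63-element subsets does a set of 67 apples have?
C(67,63) = 67!/(63!×4!) = 766480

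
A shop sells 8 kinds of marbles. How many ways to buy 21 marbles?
C(21+8-1, 8-1) = C(28, 7) = 1184040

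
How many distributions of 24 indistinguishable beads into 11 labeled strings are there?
C(24+11-1, 11-1) = C(34, 10) = 131128140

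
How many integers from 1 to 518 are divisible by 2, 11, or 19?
⌊518/2⌋+⌊518/11⌋+⌊518/19⌋ - ⌊518/22⌋-⌊518/38⌋-⌊518/209⌋ + ⌊518/418⌋ = 259+47+27 - 23-13-2 + 1 = 296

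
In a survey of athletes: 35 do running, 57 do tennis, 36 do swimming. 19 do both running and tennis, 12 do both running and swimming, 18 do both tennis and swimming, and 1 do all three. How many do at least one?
|A∪B∪C| = 35+57+36-19-12-18+1 = 80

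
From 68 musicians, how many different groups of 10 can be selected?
C(68,10) = 68!/(10!×58!) = 290752384208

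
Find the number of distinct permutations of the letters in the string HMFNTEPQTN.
10! / (1! × 1! × 1! × 2! × 2! × 1! × 1! × 1!) = 907200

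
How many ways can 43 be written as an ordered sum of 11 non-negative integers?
C(43+11-1, 11-1) = C(53, 10) = 19499099620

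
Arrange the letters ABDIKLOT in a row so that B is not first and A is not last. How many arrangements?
By inclusion-exclusion: 8! - 2×(8-1)! + (8-2)! = 40320 - 10080 + 720 = 30960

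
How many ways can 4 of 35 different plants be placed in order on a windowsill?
P(35,4) = 35!/(35-4)! = 1256640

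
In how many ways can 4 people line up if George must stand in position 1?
Fix one position: (4-1)! = 6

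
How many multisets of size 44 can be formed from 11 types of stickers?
C(44+11-1, 11-1) = C(54, 10) = 23930713170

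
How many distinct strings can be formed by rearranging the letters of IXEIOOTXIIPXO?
13! / (1! × 1! × 3! × 1! × 4! × 3!) = 7207200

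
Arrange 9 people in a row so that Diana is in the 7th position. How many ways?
Fix one position: (9-1)! = 40320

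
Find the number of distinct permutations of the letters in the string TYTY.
4! / (2! × 2!) = 6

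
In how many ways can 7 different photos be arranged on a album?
7! = 5040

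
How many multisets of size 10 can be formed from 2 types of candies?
C(10+2-1, 2-1) = C(11, 1) = 11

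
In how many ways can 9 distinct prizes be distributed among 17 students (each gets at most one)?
P(17,9) = 17!/(17-9)! = 8821612800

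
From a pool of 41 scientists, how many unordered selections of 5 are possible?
C(41,5) = 41!/(5!×36!) = 749398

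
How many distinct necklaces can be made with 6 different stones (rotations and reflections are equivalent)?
(6-1)!/2 = 120/2 = 60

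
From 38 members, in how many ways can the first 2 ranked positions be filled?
P(38,2) = 38!/(38-2)! = 1406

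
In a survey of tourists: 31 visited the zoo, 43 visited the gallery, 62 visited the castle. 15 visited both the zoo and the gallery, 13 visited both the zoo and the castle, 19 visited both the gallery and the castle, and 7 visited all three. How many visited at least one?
|A∪B∪C| = 31+43+62-15-13-19+7 = 96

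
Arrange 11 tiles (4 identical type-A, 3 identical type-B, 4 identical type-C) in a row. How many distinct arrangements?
11! / (4! × 3! × 4!) = 11550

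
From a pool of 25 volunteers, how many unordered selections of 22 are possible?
C(25,22) = 25!/(22!×3!) = 2300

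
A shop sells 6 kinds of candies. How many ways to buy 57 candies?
C(57+6-1, 6-1) = C(62, 5) = 6471002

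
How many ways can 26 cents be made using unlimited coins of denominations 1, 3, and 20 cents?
Coefficient of x^26 in 1/(1-x^1) · 1/(1-x^3) · 1/(1-x^20). Case on j = number of 20-cent coins (j = 0..1); remainder r = 26 - 20j is made from {1,3} in ⌊r/3⌋+1 ways. r = 26, 6 → 9 + 3 = 12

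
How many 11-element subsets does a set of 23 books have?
C(23,11) = 23!/(11!×12!) = 1352078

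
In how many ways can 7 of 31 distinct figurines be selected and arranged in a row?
P(31,7) = 31!/(31-7)! = 13253058000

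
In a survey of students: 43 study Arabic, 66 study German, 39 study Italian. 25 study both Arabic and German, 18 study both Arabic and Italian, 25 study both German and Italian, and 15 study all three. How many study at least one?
|A∪B∪C| = 43+66+39-25-18-25+15 = 95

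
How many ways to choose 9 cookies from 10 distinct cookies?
C(10,9) = 10!/(9!×1!) = 10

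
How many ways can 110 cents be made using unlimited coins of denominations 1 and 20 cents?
Coefficient of x^110 in 1/(1-x^1) · 1/(1-x^20). Use j coins of 20 for j = 0..⌊110/20⌋ = 5, the rest in 1s: 5 + 1 = 6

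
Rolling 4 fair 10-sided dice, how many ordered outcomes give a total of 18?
Coefficient of x^18 in (x + x² + ... + x^10)^4. By inclusion-exclusion on dice exceeding 10: Σ_j (-1)^j C(4,j)·C(18-1-10j, 3) = C(4,0)·C(17,3) - C(4,1)·C(7,3) = 1·680 - 4·35 = 540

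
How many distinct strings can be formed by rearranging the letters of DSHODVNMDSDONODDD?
17! / (1! × 3! × 1! × 1! × 7! × 2! × 2!) = 2940537600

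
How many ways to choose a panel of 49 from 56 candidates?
C(56,49) = 56!/(49!×7!) = 231917400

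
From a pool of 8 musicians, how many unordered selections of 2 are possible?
C(8,2) = 8!/(2!×6!) = 28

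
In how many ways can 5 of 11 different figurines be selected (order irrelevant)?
C(11,5) = 11!/(5!×6!) = 462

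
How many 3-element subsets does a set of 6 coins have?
C(6,3) = 6!/(3!×3!) = 20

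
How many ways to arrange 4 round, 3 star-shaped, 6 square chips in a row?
13! / (4! × 3! × 6!) = 60060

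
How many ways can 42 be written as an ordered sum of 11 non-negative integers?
C(42+11-1, 11-1) = C(52, 10) = 15820024220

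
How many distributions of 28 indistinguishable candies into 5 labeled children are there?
C(28+5-1, 5-1) = C(32, 4) = 35960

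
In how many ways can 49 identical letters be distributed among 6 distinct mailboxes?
C(49+6-1, 6-1) = C(54, 5) = 3162510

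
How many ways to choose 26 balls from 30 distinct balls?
C(30,26) = 30!/(26!×4!) = 27405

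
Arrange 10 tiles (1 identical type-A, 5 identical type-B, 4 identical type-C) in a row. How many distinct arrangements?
10! / (1! × 5! × 4!) = 1260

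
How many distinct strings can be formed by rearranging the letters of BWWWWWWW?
8! / (7! × 1!) = 8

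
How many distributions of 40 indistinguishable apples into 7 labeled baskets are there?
C(40+7-1, 7-1) = C(46, 6) = 9366819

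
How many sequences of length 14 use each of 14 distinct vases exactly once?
14! = 87178291200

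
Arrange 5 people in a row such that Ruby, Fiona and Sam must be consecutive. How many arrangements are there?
Treat the 3 as one block: (5-3+1)! × 3! = 6 × 6 = 36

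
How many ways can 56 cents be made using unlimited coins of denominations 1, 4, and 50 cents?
Coefficient of x^56 in 1/(1-x^1) · 1/(1-x^4) · 1/(1-x^50). Case on j = number of 50-cent coins (j = 0..1); remainder r = 56 - 50j is made from {1,4} in ⌊r/4⌋+1 ways. r = 56, 6 → 15 + 2 = 17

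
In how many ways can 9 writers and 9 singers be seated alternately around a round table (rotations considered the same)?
Fix one of the writers: (9-1)! ways for the remaining writers, × 9! ways for the singers = 40320 × 362880 = 14631321600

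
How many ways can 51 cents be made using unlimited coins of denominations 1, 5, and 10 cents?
Coefficient of x^51 in 1/(1-x^1) · 1/(1-x^5) · 1/(1-x^10). Case on j = number of 10-cent coins (j = 0..5); remainder r = 51 - 10j is made from {1,5} in ⌊r/5⌋+1 ways. r = 51, 41, 31, 21, 11, 1 → 11 + 9 + 7 + 5 + 3 + 1 = 36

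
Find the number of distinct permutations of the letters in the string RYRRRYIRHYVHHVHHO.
17! / (3! × 2! × 5! × 5! × 1! × 1!) = 2058376320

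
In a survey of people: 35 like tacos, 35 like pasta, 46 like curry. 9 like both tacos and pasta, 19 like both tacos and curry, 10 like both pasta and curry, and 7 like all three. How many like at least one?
|A∪B∪C| = 35+35+46-9-19-10+7 = 85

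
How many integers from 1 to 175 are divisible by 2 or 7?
⌊175/2⌋ + ⌊175/7⌋ - ⌊175/14⌋ = 87 + 25 - 12 = 100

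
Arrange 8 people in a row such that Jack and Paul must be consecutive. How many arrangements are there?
Treat the 2 as one block: (8-2+1)! × 2! = 5040 × 2 = 10080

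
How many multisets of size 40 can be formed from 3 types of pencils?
C(40+3-1, 3-1) = C(42, 2) = 861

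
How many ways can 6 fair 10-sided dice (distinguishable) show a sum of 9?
Coefficient of x^9 in (x + x² + ... + x^10)^6. By inclusion-exclusion on dice exceeding 10: Σ_j (-1)^j C(6,j)·C(9-1-10j, 5) = C(6,0)·C(8,5) = 1·56 = 56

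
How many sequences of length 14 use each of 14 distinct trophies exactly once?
14! = 87178291200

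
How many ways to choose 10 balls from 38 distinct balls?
C(38,10) = 38!/(10!×28!) = 472733756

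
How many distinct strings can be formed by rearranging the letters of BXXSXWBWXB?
10! / (3! × 4! × 1! × 2!) = 12600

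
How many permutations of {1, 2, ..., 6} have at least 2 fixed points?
Exactly j fixed points: C(6,j)·!(6-j); sum over j ≥ 2 (derangement numbers via !m = (m-1)·(!(m-1) + !(m-2)): !0..!4 = 1, 0, 1, 2, 9). Σ_{j=2}^{6} C(6,j)·!(6-j) = C(6,2)·!4 + C(6,3)·!3 + C(6,4)·!2 + C(6,5)·!1 + C(6,6)·!0 = 15·9 + 20·2 + 15·1 + 6·0 + 1·1 = 191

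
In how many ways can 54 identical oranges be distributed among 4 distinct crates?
C(54+4-1, 4-1) = C(57, 3) = 29260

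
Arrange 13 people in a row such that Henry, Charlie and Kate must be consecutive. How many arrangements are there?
Treat the 3 as one block: (13-3+1)! × 3! = 39916800 × 6 = 239500800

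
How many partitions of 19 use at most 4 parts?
By conjugation, equals partitions of 19 into parts ≤ 4. Let r_j(i) = number of partitions of i into parts ≤ j, for i = 0..19. r_1(i) = 1 for all i; r_j(i) = r_{j-1}(i) + r_j(i-j). Rows j = 2..4: ≤2: 1 1 2 2 3 3 4 4 5 5 6 6 7 7 8 8 9 9 10 10; ≤3: 1 1 2 3 4 5 7 8 10 12 14 16 19 21 24 27 30 33 37 40; ≤4: 1 1 2 3 5 6 9 11 15 18 23 27 34 39 47 54 64 72 84 94. r_4(19) = 94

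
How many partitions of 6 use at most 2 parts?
By conjugation, equals partitions of 6 into parts ≤ 2. Let r_j(i) = number of partitions of i into parts ≤ j, for i = 0..6. r_1(i) = 1 for all i; r_j(i) = r_{j-1}(i) + r_j(i-j). Rows j = 2..2: ≤2: 1 1 2 2 3 3 4. r_2(6) = 4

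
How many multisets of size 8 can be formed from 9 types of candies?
C(8+9-1, 9-1) = C(16, 8) = 12870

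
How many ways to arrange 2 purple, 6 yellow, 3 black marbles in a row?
11! / (2! × 6! × 3!) = 4620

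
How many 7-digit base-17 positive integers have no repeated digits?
First digit: 16 choices (nonzero). Then descending: 16 × 16 × 15 × 14 × 13 × 12 × 11 = 92252160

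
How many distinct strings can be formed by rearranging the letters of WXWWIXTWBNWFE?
13! / (1! × 1! × 2! × 1! × 1! × 5! × 1! × 1!) = 25945920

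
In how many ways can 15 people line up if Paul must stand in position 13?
Fix one position: (15-1)! = 87178291200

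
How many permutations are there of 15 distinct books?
15! = 1307674368000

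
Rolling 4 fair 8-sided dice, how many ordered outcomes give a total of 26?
Coefficient of x^26 in (x + x² + ... + x^8)^4. By inclusion-exclusion on dice exceeding 8: Σ_j (-1)^j C(4,j)·C(26-1-8j, 3) = C(4,0)·C(25,3) - C(4,1)·C(17,3) + C(4,2)·C(9,3) = 1·2300 - 4·680 + 6·84 = 84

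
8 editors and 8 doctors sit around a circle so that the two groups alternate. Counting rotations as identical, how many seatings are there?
Fix one of the editors: (8-1)! ways for the remaining editors, × 8! ways for the doctors = 5040 × 40320 = 203212800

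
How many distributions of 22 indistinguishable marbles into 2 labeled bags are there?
C(22+2-1, 2-1) = C(23, 1) = 23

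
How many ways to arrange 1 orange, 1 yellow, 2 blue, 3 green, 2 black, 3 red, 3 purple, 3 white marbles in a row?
18! / (1! × 1! × 2! × 3! × 2! × 3! × 3! × 3!) = 1235025792000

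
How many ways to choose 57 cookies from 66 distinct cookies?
C(66,57) = 66!/(57!×9!) = 37014131440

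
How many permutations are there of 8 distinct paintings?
8! = 40320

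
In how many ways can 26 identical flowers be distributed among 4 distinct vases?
C(26+4-1, 4-1) = C(29, 3) = 3654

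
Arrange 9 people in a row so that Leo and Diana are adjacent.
Treat as block: (9-1)! × 2! = 40320 × 2 = 80640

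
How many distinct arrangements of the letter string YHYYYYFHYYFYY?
13! / (9! × 2! × 2!) = 4290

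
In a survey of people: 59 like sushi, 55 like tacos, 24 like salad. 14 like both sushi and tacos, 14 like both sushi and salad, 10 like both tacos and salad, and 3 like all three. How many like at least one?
|A∪B∪C| = 59+55+24-14-14-10+3 = 103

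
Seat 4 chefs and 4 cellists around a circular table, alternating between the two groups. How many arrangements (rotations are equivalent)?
Fix one of the chefs: (4-1)! ways for the remaining chefs, × 4! ways for the cellists = 6 × 24 = 144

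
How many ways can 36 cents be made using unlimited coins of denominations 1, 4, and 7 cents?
Coefficient of x^36 in 1/(1-x^1) · 1/(1-x^4) · 1/(1-x^7). Case on j = number of 7-cent coins (j = 0..5); remainder r = 36 - 7j is made from {1,4} in ⌊r/4⌋+1 ways. r = 36, 29, 22, 15, 8, 1 → 10 + 8 + 6 + 4 + 3 + 1 = 32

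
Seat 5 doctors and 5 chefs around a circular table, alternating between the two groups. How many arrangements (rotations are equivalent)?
Fix one of the doctors: (5-1)! ways for the remaining doctors, × 5! ways for the chefs = 24 × 120 = 2880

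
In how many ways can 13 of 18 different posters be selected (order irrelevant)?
C(18,13) = 18!/(13!×5!) = 8568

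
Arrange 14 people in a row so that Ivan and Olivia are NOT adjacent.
Total - adjacent = 14! - (14-1)!×2 = 87178291200 - 12454041600 = 74724249600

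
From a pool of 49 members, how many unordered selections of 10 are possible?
C(49,10) = 49!/(10!×39!) = 8217822536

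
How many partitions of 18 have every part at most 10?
Let r_j(i) = number of partitions of i into parts ≤ j, for i = 0..18. r_1(i) = 1 for all i; r_j(i) = r_{j-1}(i) + r_j(i-j). Rows j = 2..10: ≤2: 1 1 2 2 3 3 4 4 5 5 6 6 7 7 8 8 9 9 10; ≤3: 1 1 2 3 4 5 7 8 10 12 14 16 19 21 24 27 30 33 37; ≤4: 1 1 2 3 5 6 9 11 15 18 23 27 34 39 47 54 64 72 84; ≤5: 1 1 2 3 5 7 10 13 18 23 30 37 47 57 70 84 101 119 141; ≤6: 1 1 2 3 5 7 11 14 20 26 35 44 58 71 90 110 136 163 199; ≤7: 1 1 2 3 5 7 11 15 21 28 38 49 65 82 105 131 164 201 248; ≤8: 1 1 2 3 5 7 11 15 22 29 40 52 70 89 116 146 186 230 288; ≤9: 1 1 2 3 5 7 11 15 22 30 41 54 73 94 123 157 201 252 318; ≤10: 1 1 2 3 5 7 11 15 22 30 42 55 75 97 128 164 212 267 340. r_10(18) = 340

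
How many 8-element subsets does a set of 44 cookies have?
C(44,8) = 44!/(8!×36!) = 177232627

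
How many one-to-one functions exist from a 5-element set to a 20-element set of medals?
P(20,5) = 20!/(20-5)! = 1860480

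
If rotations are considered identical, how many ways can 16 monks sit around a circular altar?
Circular: fix one position, arrange the rest. (16-1)! = 1307674368000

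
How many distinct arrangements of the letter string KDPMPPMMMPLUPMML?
16! / (5! × 2! × 1! × 1! × 6! × 1!) = 121080960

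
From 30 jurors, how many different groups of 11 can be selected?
C(30,11) = 30!/(11!×19!) = 54627300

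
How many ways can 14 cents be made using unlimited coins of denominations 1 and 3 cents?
Coefficient of x^14 in 1/(1-x^1) · 1/(1-x^3). Use j coins of 3 for j = 0..⌊14/3⌋ = 4, the rest in 1s: 4 + 1 = 5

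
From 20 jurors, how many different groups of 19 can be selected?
C(20,19) = 20!/(19!×1!) = 20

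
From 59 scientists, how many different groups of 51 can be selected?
C(59,51) = 59!/(51!×8!) = 2217471399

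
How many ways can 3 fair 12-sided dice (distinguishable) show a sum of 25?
Coefficient of x^25 in (x + x² + ... + x^12)^3. By inclusion-exclusion on dice exceeding 12: Σ_j (-1)^j C(3,j)·C(25-1-12j, 2) = C(3,0)·C(24,2) - C(3,1)·C(12,2) = 1·276 - 3·66 = 78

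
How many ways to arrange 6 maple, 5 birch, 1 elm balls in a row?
12! / (6! × 5! × 1!) = 5544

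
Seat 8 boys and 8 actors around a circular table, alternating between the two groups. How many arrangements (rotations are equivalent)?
Fix one of the boys: (8-1)! ways for the remaining boys, × 8! ways for the actors = 5040 × 40320 = 203212800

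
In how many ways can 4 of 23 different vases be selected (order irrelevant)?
C(23,4) = 23!/(4!×19!) = 8855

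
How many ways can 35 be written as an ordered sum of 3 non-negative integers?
C(35+3-1, 3-1) = C(37, 2) = 666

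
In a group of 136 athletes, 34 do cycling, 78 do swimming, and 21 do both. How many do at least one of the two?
|A∪B| = |A| + |B| - |A∩B| = 34 + 78 - 21 = 91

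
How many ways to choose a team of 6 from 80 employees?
C(80,6) = 80!/(6!×74!) = 300500200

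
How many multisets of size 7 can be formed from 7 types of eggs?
C(7+7-1, 7-1) = C(13, 6) = 1716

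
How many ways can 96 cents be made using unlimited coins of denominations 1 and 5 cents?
Coefficient of x^96 in 1/(1-x^1) · 1/(1-x^5). Use j coins of 5 for j = 0..⌊96/5⌋ = 19, the rest in 1s: 19 + 1 = 20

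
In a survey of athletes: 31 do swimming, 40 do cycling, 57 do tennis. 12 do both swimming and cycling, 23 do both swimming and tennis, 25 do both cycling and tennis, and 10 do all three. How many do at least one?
|A∪B∪C| = 31+40+57-12-23-25+10 = 78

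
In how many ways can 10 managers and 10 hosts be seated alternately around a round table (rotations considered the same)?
Fix one of the managers: (10-1)! ways for the remaining managers, × 10! ways for the hosts = 362880 × 3628800 = 1316818944000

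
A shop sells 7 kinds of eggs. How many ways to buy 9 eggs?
C(9+7-1, 7-1) = C(15, 6) = 5005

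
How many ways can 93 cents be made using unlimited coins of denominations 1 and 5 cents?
Coefficient of x^93 in 1/(1-x^1) · 1/(1-x^5). Use j coins of 5 for j = 0..⌊93/5⌋ = 18, the rest in 1s: 18 + 1 = 19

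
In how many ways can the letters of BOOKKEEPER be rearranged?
10! / (1! × 2! × 2! × 3! × 1! × 1!) = 151200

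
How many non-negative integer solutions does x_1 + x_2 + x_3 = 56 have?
C(56+3-1, 3-1) = C(58, 2) = 1653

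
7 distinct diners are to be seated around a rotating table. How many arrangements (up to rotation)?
Circular: fix one position, arrange the rest. (7-1)! = 720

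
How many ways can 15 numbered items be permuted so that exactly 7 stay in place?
Choose the 7 fixed points C(15,7) = 6435, derange the rest: !8 = Σ_{j=0}^{8} (-1)^j·8!/j! = 40320 - 40320 + 20160 - 6720 + 1680 - 336 + 56 - 8 + 1 = 14833. Product = 6435 × 14833 = 95450355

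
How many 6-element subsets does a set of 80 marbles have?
C(80,6) = 80!/(6!×74!) = 300500200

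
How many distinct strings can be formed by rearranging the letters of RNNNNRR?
7! / (4! × 3!) = 35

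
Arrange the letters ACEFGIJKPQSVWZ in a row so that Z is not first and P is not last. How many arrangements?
By inclusion-exclusion: 14! - 2×(14-1)! + (14-2)! = 87178291200 - 12454041600 + 479001600 = 75203251200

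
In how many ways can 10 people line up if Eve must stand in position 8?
Fix one position: (10-1)! = 362880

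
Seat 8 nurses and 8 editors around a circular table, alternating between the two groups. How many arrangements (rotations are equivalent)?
Fix one of the nurses: (8-1)! ways for the remaining nurses, × 8! ways for the editors = 5040 × 40320 = 203212800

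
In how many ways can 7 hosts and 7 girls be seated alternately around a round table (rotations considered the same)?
Fix one of the hosts: (7-1)! ways for the remaining hosts, × 7! ways for the girls = 720 × 5040 = 3628800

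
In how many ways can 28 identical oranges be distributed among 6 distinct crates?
C(28+6-1, 6-1) = C(33, 5) = 237336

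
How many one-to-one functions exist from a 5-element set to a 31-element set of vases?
P(31,5) = 31!/(31-5)! = 20389320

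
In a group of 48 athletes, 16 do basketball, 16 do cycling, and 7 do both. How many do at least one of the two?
|A∪B| = |A| + |B| - |A∩B| = 16 + 16 - 7 = 25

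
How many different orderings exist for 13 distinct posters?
13! = 6227020800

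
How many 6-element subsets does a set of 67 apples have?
C(67,6) = 67!/(6!×61!) = 99795696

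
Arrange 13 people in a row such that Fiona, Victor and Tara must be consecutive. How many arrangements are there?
Treat the 3 as one block: (13-3+1)! × 3! = 39916800 × 6 = 239500800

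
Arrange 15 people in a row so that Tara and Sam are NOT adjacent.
Total - adjacent = 15! - (15-1)!×2 = 1307674368000 - 174356582400 = 1133317785600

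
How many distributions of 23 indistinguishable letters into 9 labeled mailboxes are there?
C(23+9-1, 9-1) = C(31, 8) = 7888725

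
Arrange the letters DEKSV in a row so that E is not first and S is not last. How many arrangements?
By inclusion-exclusion: 5! - 2×(5-1)! + (5-2)! = 120 - 48 + 6 = 78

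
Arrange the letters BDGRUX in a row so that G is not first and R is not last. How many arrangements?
By inclusion-exclusion: 6! - 2×(6-1)! + (6-2)! = 720 - 240 + 24 = 504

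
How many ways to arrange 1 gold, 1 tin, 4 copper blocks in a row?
6! / (1! × 1! × 4!) = 30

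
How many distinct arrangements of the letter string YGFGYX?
6! / (2! × 1! × 2! × 1!) = 180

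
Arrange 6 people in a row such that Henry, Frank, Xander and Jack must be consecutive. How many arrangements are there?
Treat the 4 as one block: (6-4+1)! × 4! = 6 × 24 = 144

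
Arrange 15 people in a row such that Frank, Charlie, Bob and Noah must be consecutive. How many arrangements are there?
Treat the 4 as one block: (15-4+1)! × 4! = 479001600 × 24 = 11496038400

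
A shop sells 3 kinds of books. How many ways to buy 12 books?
C(12+3-1, 3-1) = C(14, 2) = 91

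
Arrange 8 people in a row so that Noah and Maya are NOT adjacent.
Total - adjacent = 8! - (8-1)!×2 = 40320 - 10080 = 30240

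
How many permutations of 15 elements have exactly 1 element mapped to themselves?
Choose the 1 fixed point C(15,1) = 15, derange the rest: !14 = Σ_{j=0}^{14} (-1)^j·14!/j! = 87178291200 - 87178291200 + 43589145600 - 14529715200 + 3632428800 - 726485760 + 121080960 - 17297280 + 2162160 - 240240 + 24024 - 2184 + 182 - 14 + 1 = 32071101049. Product = 15 × 32071101049 = 481066515735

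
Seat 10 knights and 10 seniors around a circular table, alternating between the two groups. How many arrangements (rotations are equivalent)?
Fix one of the knights: (10-1)! ways for the remaining knights, × 10! ways for the seniors = 362880 × 3628800 = 1316818944000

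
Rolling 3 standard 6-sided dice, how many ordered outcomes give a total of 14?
Coefficient of x^14 in (x + x² + ... + x^6)^3. By inclusion-exclusion on dice exceeding 6: Σ_j (-1)^j C(3,j)·C(14-1-6j, 2) = C(3,0)·C(13,2) - C(3,1)·C(7,2) = 1·78 - 3·21 = 15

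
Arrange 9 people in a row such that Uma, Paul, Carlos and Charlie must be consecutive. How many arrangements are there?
Treat the 4 as one block: (9-4+1)! × 4! = 720 × 24 = 17280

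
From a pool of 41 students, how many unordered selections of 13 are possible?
C(41,13) = 41!/(13!×28!) = 17620076360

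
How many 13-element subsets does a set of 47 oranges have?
C(47,13) = 47!/(13!×34!) = 140676848445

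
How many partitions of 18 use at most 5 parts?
By conjugation, equals partitions of 18 into parts ≤ 5. Let r_j(i) = number of partitions of i into parts ≤ j, for i = 0..18. r_1(i) = 1 for all i; r_j(i) = r_{j-1}(i) + r_j(i-j). Rows j = 2..5: ≤2: 1 1 2 2 3 3 4 4 5 5 6 6 7 7 8 8 9 9 10; ≤3: 1 1 2 3 4 5 7 8 10 12 14 16 19 21 24 27 30 33 37; ≤4: 1 1 2 3 5 6 9 11 15 18 23 27 34 39 47 54 64 72 84; ≤5: 1 1 2 3 5 7 10 13 18 23 30 37 47 57 70 84 101 119 141. r_5(18) = 141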